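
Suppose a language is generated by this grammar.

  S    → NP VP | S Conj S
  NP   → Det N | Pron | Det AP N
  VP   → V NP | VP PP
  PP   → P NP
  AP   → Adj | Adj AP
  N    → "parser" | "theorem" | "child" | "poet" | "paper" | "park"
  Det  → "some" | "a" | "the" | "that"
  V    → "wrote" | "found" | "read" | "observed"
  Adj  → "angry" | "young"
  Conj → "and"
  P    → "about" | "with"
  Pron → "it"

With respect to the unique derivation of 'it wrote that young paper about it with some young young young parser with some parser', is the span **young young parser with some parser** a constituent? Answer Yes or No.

[S [NP [Pron it]] [VP [VP [VP [VP [V wrote] [NP [Det that] [AP [Adj young]] [N paper]]] [PP [P about] [NP [Pron it]]]] [PP [P with] [NP [Det some] [AP [Adj young] [AP [Adj young] [AP [Adj young]]]] [N parser]]]] [PP [P with] [NP [Det some] [N parser]]]]]
The smallest constituent containing 'young young parser with some parser' is the VP spanning 'wrote that young paper about it with some young young young parser with some parser'; no single node in the tree dominates exactly the given words.

No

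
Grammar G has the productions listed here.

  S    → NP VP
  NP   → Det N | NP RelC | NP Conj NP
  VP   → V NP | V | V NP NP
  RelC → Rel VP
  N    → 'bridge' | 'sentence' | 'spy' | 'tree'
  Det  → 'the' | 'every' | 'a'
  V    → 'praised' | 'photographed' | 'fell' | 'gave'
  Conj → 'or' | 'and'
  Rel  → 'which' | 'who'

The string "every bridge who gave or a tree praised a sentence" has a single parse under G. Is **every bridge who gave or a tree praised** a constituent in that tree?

No

[S [NP [NP [NP [Det every] [N bridge]] [RelC [Rel who] [VP [V gave]]]] [Conj or] [NP [Det a] [N tree]]] [VP [V praised] [NP [Det a] [N sentence]]]]
The smallest constituent containing 'every bridge who gave or a tree praised' is the S spanning 'every bridge who gave or a tree praised a sentence'; no single node in the tree dominates exactly the given words.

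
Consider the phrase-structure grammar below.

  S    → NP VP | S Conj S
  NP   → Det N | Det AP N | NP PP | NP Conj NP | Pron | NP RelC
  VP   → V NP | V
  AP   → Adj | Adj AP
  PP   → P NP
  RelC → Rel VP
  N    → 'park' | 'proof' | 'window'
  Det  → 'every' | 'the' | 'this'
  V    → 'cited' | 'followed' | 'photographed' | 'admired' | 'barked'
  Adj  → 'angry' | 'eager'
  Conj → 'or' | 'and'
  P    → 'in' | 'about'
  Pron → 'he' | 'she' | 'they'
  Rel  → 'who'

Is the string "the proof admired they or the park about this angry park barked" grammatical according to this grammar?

Grammatical

[S [S [NP [Det the] [N proof]] [VP [V admired] [NP [Pron they]]]] [Conj or] [S [NP [NP [Det the] [N park]] [PP [P about] [NP [Det this] [AP [Adj angry]] [N park]]]] [VP [V barked]]]]
The bracketing above is licensed at every node by one of the given productions, with S at the root.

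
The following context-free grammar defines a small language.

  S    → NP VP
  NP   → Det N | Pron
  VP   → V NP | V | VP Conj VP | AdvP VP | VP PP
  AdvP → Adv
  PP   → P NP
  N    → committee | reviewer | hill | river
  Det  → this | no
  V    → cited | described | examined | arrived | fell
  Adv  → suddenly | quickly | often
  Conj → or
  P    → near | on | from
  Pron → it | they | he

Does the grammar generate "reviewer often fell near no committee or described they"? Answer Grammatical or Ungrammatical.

Ungrammatical

For S → NP VP, no prefix of the string parses as an NP.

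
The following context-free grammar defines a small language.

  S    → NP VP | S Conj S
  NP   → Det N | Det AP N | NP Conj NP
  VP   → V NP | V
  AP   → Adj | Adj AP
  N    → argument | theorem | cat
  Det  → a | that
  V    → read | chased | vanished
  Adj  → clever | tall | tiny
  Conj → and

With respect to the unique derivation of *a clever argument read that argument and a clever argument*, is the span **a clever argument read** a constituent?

[S [NP [Det a] [AP [Adj clever]] [N argument]] [VP [V read] [NP [NP [Det that] [N argument]] [Conj and] [NP [Det a] [AP [Adj clever]] [N argument]]]]]
The smallest constituent containing 'a clever argument read' is the S spanning 'a clever argument read that argument and a clever argument'; no single node in the tree dominates exactly the given words.

No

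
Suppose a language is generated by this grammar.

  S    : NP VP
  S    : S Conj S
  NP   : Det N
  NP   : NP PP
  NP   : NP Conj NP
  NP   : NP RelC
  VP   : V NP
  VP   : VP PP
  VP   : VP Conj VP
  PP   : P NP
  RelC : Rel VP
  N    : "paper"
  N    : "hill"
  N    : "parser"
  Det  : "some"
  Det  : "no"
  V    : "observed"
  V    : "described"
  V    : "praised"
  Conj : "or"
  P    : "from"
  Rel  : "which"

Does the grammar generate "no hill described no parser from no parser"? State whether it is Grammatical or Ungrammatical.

[S [NP [Det no] [N hill]] [VP [V described] [NP [NP [Det no] [N parser]] [PP [P from] [NP [Det no] [N parser]]]]]]
Each bracket corresponds to one application of a listed rule, so the string is derivable from S.

Grammatical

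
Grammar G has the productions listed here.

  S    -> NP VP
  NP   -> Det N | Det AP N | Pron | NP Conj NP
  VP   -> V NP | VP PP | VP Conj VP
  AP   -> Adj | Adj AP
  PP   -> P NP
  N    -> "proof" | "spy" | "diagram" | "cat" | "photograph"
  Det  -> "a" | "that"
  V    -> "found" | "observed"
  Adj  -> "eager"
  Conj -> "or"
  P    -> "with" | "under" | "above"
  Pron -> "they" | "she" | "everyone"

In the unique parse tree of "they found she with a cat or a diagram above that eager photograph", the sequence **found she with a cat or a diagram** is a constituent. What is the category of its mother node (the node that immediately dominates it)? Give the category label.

S
  NP
    Pron: they
  VP
    VP
      VP
        V: found
        NP
          Pron: she
      PP
        P: with
        NP
          NP
            Det: a
            N: cat
          Conj: or
          NP
            Det: a
            N: diagram
    PP
      P: above
      NP
        Det: that
        AP
          Adj: eager
        N: photograph
The span 'found she with a cat or a diagram' is the VP node built by VP → VP PP.
Its mother is the VP built by VP → VP PP.

VP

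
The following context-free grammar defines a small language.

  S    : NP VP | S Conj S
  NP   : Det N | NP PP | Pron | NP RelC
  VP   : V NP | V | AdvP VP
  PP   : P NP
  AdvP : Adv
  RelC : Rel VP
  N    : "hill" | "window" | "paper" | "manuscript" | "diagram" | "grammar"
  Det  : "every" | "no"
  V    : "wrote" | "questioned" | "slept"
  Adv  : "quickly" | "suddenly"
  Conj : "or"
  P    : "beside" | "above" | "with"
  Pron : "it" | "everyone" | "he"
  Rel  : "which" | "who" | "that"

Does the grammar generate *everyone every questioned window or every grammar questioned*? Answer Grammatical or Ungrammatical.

Ungrammatical

A Pron word can never sit immediately before a Det word in any string this grammar generates, so the substring 'everyone every' rules out a derivation.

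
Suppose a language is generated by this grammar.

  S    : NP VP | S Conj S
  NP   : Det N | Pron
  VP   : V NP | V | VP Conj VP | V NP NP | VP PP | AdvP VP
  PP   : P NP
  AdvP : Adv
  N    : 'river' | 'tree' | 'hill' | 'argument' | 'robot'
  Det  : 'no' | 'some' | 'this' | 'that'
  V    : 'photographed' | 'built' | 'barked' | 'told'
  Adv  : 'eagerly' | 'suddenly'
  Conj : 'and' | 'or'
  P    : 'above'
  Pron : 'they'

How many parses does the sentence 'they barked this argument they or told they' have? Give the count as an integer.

1

[S [NP [Pron they]] [VP [VP [V barked] [NP [Det this] [N argument]] [NP [Pron they]]] [Conj or] [VP [V told] [NP [Pron they]]]]]
No rule offers an alternative attachment or grouping for any span, so this is the only derivation.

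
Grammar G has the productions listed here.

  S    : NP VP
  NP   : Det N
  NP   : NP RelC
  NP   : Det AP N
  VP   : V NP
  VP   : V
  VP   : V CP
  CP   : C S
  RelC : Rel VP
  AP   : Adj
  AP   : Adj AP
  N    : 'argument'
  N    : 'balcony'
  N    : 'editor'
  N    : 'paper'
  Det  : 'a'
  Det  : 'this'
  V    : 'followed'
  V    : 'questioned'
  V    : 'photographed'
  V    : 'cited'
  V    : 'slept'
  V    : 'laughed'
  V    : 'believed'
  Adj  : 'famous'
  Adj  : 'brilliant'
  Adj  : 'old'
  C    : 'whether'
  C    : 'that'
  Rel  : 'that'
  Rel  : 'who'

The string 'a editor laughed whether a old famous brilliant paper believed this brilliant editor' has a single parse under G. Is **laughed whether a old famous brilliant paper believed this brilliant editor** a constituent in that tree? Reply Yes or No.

[S [NP [Det a] [N editor]] [VP [V laughed] [CP [C whether] [S [NP [Det a] [AP [Adj old] [AP [Adj famous] [AP [Adj brilliant]]]] [N paper]] [VP [V believed] [NP [Det this] [AP [Adj brilliant]] [N editor]]]]]]]
The words 'laughed whether a old famous brilliant paper believed this brilliant editor' are exhaustively dominated by a single VP node (built by VP → V CP), so they form a constituent.

Yes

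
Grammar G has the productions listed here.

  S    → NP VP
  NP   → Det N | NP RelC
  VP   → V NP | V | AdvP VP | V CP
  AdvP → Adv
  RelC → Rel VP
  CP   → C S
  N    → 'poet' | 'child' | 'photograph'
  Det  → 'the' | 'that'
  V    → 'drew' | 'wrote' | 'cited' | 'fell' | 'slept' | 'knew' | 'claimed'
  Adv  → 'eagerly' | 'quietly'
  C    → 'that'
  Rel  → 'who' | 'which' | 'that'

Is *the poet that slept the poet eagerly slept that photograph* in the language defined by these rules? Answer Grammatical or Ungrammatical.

S
  NP
    NP
      Det: the
      N: poet
    RelC
      Rel: that
      VP
        V: slept
        NP
          Det: the
          N: poet
  VP
    AdvP
      Adv: eagerly
    VP
      V: slept
      NP
        Det: that
        N: photograph
The bracketing above is licensed at every node by one of the given productions, with S at the root.

Grammatical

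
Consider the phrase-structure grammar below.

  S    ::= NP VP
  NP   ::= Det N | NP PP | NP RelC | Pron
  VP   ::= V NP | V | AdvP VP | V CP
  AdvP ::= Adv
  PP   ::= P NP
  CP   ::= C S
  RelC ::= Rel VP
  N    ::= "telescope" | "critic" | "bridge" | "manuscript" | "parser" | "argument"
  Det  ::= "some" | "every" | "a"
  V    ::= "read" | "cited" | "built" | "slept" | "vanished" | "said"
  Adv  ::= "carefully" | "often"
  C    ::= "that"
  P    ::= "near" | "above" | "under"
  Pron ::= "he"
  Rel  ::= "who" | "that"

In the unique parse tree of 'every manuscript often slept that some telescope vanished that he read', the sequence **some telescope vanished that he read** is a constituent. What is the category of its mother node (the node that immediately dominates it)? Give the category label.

CP

S
  NP
    Det: every
    N: manuscript
  VP
    AdvP
      Adv: often
    VP
      V: slept
      CP
        C: that
        S
          NP
            Det: some
            N: telescope
          VP
            V: vanished
            CP
              C: that
              S
                NP
                  Pron: he
                VP
                  V: read
The span 'some telescope vanished that he read' is the S node built by S → NP VP.
Its mother is the CP built by CP → C S.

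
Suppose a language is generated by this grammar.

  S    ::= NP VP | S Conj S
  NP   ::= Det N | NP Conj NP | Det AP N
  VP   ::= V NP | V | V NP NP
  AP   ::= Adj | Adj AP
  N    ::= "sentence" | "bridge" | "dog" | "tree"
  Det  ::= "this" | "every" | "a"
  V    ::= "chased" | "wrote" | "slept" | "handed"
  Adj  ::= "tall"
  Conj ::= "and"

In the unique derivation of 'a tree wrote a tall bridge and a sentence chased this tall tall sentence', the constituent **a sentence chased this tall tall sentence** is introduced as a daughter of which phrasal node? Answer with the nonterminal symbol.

[S [S [NP [Det a] [N tree]] [VP [V wrote] [NP [Det a] [AP [Adj tall]] [N bridge]]]] [Conj and] [S [NP [Det a] [N sentence]] [VP [V chased] [NP [Det this] [AP [Adj tall] [AP [Adj tall]]] [N sentence]]]]]
The span 'a sentence chased this tall tall sentence' is the S node built by S → NP VP.
Its mother is the S built by S → S Conj S.

S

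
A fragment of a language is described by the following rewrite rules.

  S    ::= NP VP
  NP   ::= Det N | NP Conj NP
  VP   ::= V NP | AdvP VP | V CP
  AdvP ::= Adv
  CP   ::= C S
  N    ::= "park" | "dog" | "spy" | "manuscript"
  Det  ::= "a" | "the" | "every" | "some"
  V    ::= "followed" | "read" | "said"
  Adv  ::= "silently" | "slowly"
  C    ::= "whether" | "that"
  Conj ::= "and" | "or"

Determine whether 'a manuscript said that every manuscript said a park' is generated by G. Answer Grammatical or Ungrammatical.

S
  NP
    Det: a
    N: manuscript
  VP
    V: said
    CP
      C: that
      S
        NP
          Det: every
          N: manuscript
        VP
          V: said
          NP
            Det: a
            N: park
Every word is introduced by a lexical rule and the phrasal rules combine the resulting categories into a single S.

Grammatical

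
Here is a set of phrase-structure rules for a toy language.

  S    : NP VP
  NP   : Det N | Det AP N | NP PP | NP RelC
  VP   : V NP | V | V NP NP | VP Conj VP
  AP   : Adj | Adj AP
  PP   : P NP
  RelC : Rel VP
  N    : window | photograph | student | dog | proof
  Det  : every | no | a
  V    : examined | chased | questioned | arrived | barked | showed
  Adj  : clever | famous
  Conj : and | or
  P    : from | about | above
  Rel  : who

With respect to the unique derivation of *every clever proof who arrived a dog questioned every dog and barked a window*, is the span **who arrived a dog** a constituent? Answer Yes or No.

[S [NP [NP [Det every] [AP [Adj clever]] [N proof]] [RelC [Rel who] [VP [V arrived] [NP [Det a] [N dog]]]]] [VP [VP [V questioned] [NP [Det every] [N dog]]] [Conj and] [VP [V barked] [NP [Det a] [N window]]]]]
The words 'who arrived a dog' are exhaustively dominated by a single RelC node (built by RelC → Rel VP), so they form a constituent.

Yes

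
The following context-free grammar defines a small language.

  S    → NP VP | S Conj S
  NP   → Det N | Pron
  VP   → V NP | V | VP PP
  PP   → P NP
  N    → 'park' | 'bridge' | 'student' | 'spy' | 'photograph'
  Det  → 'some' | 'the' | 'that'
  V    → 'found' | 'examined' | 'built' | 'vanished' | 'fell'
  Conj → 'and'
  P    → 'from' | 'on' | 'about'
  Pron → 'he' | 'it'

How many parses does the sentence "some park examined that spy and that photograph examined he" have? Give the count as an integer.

[S [S [NP [Det some] [N park]] [VP [V examined] [NP [Det that] [N spy]]]] [Conj and] [S [NP [Det that] [N photograph]] [VP [V examined] [NP [Pron he]]]]]
No rule offers an alternative attachment or grouping for any span, so this is the only derivation.

1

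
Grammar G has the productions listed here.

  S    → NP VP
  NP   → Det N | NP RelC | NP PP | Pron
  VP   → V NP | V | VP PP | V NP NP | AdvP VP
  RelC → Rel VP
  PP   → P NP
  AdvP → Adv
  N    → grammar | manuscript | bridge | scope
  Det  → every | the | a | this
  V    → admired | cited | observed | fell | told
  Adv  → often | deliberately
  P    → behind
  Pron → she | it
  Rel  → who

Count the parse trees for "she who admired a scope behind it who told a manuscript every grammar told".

9

Two of the 9 distinct bracketings:
[S [NP [NP [Pron she]] [RelC [Rel who] [VP [V admired] [NP [NP [NP [Det a] [N scope]] [PP [P behind] [NP [Pron it]]]] [RelC [Rel who] [VP [V told] [NP [Det a] [N manuscript]] [NP [Det every] [N grammar]]]]]]]] [VP [V told]]]
[S [NP [NP [Pron she]] [RelC [Rel who] [VP [V admired] [NP [NP [Det a] [N scope]] [PP [P behind] [NP [NP [Pron it]] [RelC [Rel who] [VP [V told] [NP [Det a] [N manuscript]] [NP [Det every] [N grammar]]]]]]]]]] [VP [V told]]]
The trees differ in how a recursive rule is bracketed over the same span.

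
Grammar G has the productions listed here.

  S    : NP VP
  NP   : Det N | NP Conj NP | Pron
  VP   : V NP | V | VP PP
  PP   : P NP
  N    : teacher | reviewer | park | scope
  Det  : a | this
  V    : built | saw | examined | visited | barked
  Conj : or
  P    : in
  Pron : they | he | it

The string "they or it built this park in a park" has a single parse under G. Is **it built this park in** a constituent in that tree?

No

[S [NP [NP [Pron they]] [Conj or] [NP [Pron it]]] [VP [VP [V built] [NP [Det this] [N park]]] [PP [P in] [NP [Det a] [N park]]]]]
The smallest constituent containing 'it built this park in' is the S spanning 'they or it built this park in a park'; no single node in the tree dominates exactly the given words.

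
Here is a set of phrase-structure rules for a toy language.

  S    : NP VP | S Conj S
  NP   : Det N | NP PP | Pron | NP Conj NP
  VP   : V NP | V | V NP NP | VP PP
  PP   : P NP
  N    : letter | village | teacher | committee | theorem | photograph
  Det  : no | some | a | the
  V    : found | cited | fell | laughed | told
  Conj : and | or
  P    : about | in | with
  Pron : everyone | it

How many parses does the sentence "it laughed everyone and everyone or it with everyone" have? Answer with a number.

7

Two of the 7 distinct bracketings:
[S [NP [Pron it]] [VP [V laughed] [NP [NP [NP [Pron everyone]] [Conj and] [NP [NP [Pron everyone]] [Conj or] [NP [Pron it]]]] [PP [P with] [NP [Pron everyone]]]]]]
[S [NP [Pron it]] [VP [V laughed] [NP [NP [NP [NP [Pron everyone]] [Conj and] [NP [Pron everyone]]] [Conj or] [NP [Pron it]]] [PP [P with] [NP [Pron everyone]]]]]]
The trees differ in how a recursive rule is bracketed over the same span.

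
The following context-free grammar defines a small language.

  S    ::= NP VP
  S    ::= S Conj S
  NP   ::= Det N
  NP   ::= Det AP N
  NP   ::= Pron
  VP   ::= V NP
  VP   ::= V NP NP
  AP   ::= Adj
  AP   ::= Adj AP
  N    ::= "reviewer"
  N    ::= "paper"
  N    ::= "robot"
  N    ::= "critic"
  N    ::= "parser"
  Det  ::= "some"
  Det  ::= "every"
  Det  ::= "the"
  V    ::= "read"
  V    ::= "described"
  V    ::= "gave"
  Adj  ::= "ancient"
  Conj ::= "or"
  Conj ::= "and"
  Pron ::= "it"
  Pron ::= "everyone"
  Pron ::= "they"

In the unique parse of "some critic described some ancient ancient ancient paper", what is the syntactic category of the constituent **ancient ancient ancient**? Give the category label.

[S [NP [Det some] [N critic]] [VP [V described] [NP [Det some] [AP [Adj ancient] [AP [Adj ancient] [AP [Adj ancient]]]] [N paper]]]]
The span 'ancient ancient ancient' is the AP node built by AP → Adj AP.

AP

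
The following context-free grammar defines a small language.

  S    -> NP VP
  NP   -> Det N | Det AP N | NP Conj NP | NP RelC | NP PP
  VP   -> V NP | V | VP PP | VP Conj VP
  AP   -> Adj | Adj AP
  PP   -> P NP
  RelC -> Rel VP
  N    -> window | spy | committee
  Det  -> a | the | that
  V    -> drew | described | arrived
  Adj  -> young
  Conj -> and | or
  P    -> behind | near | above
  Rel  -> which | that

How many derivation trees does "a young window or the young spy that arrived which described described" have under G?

Two of the 3 distinct bracketings:
[S [NP [NP [Det a] [AP [Adj young]] [N window]] [Conj or] [NP [NP [NP [Det the] [AP [Adj young]] [N spy]] [RelC [Rel that] [VP [V arrived]]]] [RelC [Rel which] [VP [V described]]]]] [VP [V described]]]
[S [NP [NP [NP [Det a] [AP [Adj young]] [N window]] [Conj or] [NP [NP [Det the] [AP [Adj young]] [N spy]] [RelC [Rel that] [VP [V arrived]]]]] [RelC [Rel which] [VP [V described]]]] [VP [V described]]]
The trees differ in how a recursive rule is bracketed over the same span.

3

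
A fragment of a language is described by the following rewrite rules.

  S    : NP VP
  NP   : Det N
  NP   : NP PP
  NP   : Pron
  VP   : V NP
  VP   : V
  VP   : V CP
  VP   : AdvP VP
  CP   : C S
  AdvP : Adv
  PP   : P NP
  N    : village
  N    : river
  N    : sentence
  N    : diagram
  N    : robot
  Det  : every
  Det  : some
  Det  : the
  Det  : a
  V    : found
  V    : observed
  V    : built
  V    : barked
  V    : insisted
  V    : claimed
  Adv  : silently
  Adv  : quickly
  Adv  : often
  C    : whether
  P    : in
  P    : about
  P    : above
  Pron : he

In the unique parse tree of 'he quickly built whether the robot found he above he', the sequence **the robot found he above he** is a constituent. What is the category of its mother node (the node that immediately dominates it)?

CP

S
  NP
    Pron: he
  VP
    AdvP
      Adv: quickly
    VP
      V: built
      CP
        C: whether
        S
          NP
            Det: the
            N: robot
          VP
            V: found
            NP
              NP
                Pron: he
              PP
                P: above
                NP
                  Pron: he
The span 'the robot found he above he' is the S node built by S → NP VP.
Its mother is the CP built by CP → C S.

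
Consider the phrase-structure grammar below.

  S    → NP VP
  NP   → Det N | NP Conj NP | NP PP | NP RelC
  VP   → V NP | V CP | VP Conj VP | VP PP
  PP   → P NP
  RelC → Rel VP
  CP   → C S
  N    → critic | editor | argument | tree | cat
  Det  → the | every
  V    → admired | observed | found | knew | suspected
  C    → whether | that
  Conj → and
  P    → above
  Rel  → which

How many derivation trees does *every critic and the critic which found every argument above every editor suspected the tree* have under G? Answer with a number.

Two of the 7 distinct bracketings:
[S [NP [NP [Det every] [N critic]] [Conj and] [NP [NP [NP [Det the] [N critic]] [RelC [Rel which] [VP [V found] [NP [Det every] [N argument]]]]] [PP [P above] [NP [Det every] [N editor]]]]] [VP [V suspected] [NP [Det the] [N tree]]]]
[S [NP [NP [Det every] [N critic]] [Conj and] [NP [NP [Det the] [N critic]] [RelC [Rel which] [VP [V found] [NP [NP [Det every] [N argument]] [PP [P above] [NP [Det every] [N editor]]]]]]]] [VP [V suspected] [NP [Det the] [N tree]]]]
The trees differ in how a recursive rule is bracketed over the same span.

7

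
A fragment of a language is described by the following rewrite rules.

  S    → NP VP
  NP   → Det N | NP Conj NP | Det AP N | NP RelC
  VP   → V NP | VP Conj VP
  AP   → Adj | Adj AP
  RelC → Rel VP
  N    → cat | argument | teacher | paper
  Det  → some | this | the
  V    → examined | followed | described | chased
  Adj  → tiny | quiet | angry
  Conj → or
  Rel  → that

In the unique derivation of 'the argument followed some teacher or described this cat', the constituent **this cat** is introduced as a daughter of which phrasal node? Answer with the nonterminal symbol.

S
  NP
    Det: the
    N: argument
  VP
    VP
      V: followed
      NP
        Det: some
        N: teacher
    Conj: or
    VP
      V: described
      NP
        Det: this
        N: cat
The span 'this cat' is the NP node built by NP → Det N.
Its mother is the VP built by VP → V NP.

VP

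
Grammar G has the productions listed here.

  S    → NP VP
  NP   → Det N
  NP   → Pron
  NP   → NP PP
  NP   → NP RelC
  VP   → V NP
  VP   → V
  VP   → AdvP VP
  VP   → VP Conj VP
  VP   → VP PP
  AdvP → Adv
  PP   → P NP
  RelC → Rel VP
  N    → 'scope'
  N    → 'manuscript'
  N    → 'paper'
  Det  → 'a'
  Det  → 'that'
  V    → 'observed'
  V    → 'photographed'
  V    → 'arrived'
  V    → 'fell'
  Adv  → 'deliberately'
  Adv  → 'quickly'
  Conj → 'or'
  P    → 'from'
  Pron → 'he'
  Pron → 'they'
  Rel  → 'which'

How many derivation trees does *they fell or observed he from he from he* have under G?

Two of the 9 distinct bracketings:
[S [NP [Pron they]] [VP [VP [V fell]] [Conj or] [VP [V observed] [NP [NP [Pron he]] [PP [P from] [NP [NP [Pron he]] [PP [P from] [NP [Pron he]]]]]]]]]
[S [NP [Pron they]] [VP [VP [V fell]] [Conj or] [VP [V observed] [NP [NP [NP [Pron he]] [PP [P from] [NP [Pron he]]]] [PP [P from] [NP [Pron he]]]]]]]
The trees differ in how a recursive rule is bracketed over the same span.

9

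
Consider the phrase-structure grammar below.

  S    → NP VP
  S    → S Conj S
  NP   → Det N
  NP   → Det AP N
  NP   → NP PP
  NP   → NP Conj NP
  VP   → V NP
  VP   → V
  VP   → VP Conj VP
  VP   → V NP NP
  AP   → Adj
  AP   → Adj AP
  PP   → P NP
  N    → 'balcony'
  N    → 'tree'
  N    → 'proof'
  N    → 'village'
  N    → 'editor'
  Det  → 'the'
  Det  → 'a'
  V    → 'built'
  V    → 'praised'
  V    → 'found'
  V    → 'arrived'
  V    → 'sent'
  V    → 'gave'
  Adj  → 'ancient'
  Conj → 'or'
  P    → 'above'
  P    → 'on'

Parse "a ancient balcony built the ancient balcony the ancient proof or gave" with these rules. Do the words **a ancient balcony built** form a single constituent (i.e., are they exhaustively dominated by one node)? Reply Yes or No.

No

[S [NP [Det a] [AP [Adj ancient]] [N balcony]] [VP [VP [V built] [NP [Det the] [AP [Adj ancient]] [N balcony]] [NP [Det the] [AP [Adj ancient]] [N proof]]] [Conj or] [VP [V gave]]]]
The smallest constituent containing 'a ancient balcony built' is the S spanning 'a ancient balcony built the ancient balcony the ancient proof or gave'; no single node in the tree dominates exactly the given words.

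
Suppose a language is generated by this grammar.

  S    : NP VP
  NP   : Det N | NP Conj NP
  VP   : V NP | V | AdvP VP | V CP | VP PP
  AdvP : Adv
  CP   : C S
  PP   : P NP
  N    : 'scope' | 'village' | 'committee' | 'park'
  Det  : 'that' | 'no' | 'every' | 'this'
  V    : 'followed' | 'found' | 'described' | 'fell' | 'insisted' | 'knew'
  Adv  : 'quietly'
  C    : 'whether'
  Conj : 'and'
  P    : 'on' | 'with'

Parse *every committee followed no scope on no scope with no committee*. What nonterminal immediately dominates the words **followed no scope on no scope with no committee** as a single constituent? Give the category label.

VP

[S [NP [Det every] [N committee]] [VP [VP [VP [V followed] [NP [Det no] [N scope]]] [PP [P on] [NP [Det no] [N scope]]]] [PP [P with] [NP [Det no] [N committee]]]]]
The span 'followed no scope on no scope with no committee' is the VP node built by VP → VP PP.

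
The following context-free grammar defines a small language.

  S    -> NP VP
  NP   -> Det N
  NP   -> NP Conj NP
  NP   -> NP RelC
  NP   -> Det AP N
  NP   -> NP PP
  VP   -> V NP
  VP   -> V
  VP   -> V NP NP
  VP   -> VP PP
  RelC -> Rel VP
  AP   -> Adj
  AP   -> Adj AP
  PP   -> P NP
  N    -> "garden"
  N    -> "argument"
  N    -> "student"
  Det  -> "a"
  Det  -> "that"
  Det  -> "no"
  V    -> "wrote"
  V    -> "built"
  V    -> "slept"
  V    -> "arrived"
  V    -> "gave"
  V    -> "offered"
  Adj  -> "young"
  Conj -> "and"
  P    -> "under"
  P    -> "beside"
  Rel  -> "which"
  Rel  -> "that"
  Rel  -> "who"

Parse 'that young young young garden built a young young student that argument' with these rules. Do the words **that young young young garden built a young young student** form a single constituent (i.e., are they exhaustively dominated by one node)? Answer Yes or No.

[S [NP [Det that] [AP [Adj young] [AP [Adj young] [AP [Adj young]]]] [N garden]] [VP [V built] [NP [Det a] [AP [Adj young] [AP [Adj young]]] [N student]] [NP [Det that] [N argument]]]]
The smallest constituent containing 'that young young young garden built a young young student' is the S spanning 'that young young young garden built a young young student that argument'; no single node in the tree dominates exactly the given words.

No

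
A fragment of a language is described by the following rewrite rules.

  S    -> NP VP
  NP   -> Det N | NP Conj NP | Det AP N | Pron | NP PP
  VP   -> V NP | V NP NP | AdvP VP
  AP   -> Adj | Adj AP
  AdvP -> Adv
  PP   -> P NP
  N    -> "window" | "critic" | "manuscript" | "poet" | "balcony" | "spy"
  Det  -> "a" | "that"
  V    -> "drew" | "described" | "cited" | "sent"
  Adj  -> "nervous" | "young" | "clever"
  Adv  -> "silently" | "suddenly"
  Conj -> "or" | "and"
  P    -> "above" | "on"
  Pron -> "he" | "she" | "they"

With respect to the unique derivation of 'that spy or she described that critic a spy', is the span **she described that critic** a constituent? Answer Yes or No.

[S [NP [NP [Det that] [N spy]] [Conj or] [NP [Pron she]]] [VP [V described] [NP [Det that] [N critic]] [NP [Det a] [N spy]]]]
The smallest constituent containing 'she described that critic' is the S spanning 'that spy or she described that critic a spy'; no single node in the tree dominates exactly the given words.

No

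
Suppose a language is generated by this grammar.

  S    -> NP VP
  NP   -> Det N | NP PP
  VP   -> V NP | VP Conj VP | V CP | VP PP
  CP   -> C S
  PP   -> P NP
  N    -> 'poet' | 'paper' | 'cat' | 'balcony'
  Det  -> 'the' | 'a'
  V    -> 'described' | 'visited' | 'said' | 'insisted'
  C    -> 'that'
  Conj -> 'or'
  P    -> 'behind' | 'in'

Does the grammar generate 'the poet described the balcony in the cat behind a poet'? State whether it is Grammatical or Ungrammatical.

Grammatical

[S [NP [Det the] [N poet]] [VP [V described] [NP [NP [Det the] [N balcony]] [PP [P in] [NP [NP [Det the] [N cat]] [PP [P behind] [NP [Det a] [N poet]]]]]]]]
Each bracket corresponds to one application of a listed rule, so the string is derivable from S.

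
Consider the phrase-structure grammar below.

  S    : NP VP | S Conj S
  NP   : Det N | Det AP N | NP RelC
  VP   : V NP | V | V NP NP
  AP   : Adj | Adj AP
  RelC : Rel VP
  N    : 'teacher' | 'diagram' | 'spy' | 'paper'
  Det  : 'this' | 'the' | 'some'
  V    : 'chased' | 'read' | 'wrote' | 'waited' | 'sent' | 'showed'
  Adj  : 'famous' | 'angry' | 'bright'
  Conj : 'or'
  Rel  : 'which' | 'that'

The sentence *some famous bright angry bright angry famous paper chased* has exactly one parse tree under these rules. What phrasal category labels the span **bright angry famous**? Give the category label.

AP

[S [NP [Det some] [AP [Adj famous] [AP [Adj bright] [AP [Adj angry] [AP [Adj bright] [AP [Adj angry] [AP [Adj famous]]]]]]] [N paper]] [VP [V chased]]]
The span 'bright angry famous' is the AP node built by AP → Adj AP.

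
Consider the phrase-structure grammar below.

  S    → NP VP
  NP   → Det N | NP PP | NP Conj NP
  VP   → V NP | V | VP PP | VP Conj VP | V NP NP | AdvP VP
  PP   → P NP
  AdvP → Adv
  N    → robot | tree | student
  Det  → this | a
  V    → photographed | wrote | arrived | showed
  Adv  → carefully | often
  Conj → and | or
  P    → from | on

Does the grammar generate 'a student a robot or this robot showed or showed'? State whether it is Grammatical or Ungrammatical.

Ungrammatical

For S → NP VP, the only prefix that parses as NP is 'a student', but the remainder 'a robot or this robot showed or showed' is not a VP under these rules.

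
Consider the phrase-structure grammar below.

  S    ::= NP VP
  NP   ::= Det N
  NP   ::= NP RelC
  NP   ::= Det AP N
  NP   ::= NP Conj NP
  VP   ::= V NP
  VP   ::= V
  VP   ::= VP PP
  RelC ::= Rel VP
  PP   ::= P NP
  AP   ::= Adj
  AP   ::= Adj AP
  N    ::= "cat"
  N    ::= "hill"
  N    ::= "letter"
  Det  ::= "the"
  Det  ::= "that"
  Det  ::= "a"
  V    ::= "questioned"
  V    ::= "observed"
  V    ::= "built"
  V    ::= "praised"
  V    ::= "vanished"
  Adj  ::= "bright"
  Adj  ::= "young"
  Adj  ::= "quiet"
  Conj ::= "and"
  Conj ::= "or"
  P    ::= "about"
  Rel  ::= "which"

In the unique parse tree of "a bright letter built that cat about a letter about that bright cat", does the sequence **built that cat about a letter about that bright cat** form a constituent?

[S [NP [Det a] [AP [Adj bright]] [N letter]] [VP [VP [VP [V built] [NP [Det that] [N cat]]] [PP [P about] [NP [Det a] [N letter]]]] [PP [P about] [NP [Det that] [AP [Adj bright]] [N cat]]]]]
The words 'built that cat about a letter about that bright cat' are exhaustively dominated by a single VP node (built by VP → VP PP), so they form a constituent.

Yes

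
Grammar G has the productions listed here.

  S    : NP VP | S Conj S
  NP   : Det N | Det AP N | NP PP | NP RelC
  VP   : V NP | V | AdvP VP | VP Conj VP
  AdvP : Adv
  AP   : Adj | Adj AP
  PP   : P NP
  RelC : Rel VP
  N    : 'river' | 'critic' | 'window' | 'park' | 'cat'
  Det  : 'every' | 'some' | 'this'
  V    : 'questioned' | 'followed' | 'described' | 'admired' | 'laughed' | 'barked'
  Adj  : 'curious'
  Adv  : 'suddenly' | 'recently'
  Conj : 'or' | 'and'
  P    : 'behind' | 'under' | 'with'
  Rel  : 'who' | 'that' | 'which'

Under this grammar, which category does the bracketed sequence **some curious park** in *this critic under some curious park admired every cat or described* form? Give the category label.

[S [NP [NP [Det this] [N critic]] [PP [P under] [NP [Det some] [AP [Adj curious]] [N park]]]] [VP [VP [V admired] [NP [Det every] [N cat]]] [Conj or] [VP [V described]]]]
The span 'some curious park' is the NP node built by NP → Det AP N.

NP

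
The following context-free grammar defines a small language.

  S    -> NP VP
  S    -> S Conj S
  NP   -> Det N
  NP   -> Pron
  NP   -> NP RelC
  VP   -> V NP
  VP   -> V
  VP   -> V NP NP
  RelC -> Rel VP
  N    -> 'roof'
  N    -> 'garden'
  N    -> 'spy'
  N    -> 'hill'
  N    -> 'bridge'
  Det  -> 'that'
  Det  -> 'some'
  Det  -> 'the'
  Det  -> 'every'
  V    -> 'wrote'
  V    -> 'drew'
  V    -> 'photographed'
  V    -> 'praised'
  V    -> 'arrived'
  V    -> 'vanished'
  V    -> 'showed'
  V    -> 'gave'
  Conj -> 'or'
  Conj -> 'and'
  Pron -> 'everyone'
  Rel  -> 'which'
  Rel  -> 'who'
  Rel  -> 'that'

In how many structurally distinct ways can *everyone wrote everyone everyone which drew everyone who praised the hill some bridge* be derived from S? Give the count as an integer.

3

Two of the 3 distinct bracketings:
[S [NP [Pron everyone]] [VP [V wrote] [NP [Pron everyone]] [NP [NP [Pron everyone]] [RelC [Rel which] [VP [V drew] [NP [NP [Pron everyone]] [RelC [Rel who] [VP [V praised] [NP [Det the] [N hill]] [NP [Det some] [N bridge]]]]]]]]]]
[S [NP [Pron everyone]] [VP [V wrote] [NP [Pron everyone]] [NP [NP [Pron everyone]] [RelC [Rel which] [VP [V drew] [NP [NP [Pron everyone]] [RelC [Rel who] [VP [V praised] [NP [Det the] [N hill]]]]] [NP [Det some] [N bridge]]]]]]]
The trees differ in how a recursive rule is bracketed over the same span.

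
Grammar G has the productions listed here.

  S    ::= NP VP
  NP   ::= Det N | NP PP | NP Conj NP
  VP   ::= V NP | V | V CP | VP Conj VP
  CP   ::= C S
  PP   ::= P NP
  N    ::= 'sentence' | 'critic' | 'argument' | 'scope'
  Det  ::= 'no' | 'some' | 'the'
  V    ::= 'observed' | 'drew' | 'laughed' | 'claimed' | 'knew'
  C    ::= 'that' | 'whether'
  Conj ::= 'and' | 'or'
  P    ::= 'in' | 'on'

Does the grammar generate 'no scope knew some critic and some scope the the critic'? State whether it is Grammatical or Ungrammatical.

An N word can never sit immediately before a Det word in any string this grammar generates, so the substring 'scope the' rules out a derivation.

Ungrammatical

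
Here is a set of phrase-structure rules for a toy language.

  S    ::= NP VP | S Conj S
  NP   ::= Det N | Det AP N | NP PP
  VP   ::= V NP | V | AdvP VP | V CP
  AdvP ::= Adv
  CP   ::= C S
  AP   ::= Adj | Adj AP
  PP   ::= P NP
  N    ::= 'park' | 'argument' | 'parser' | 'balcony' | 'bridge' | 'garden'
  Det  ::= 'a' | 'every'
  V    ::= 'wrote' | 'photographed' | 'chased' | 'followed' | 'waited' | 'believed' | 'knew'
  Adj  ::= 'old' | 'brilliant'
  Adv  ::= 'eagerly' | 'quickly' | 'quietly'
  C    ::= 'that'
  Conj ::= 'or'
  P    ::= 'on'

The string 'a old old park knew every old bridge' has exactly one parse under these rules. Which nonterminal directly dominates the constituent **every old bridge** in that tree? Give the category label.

VP

[S [NP [Det a] [AP [Adj old] [AP [Adj old]]] [N park]] [VP [V knew] [NP [Det every] [AP [Adj old]] [N bridge]]]]
The span 'every old bridge' is the NP node built by NP → Det AP N.
Its mother is the VP built by VP → V NP.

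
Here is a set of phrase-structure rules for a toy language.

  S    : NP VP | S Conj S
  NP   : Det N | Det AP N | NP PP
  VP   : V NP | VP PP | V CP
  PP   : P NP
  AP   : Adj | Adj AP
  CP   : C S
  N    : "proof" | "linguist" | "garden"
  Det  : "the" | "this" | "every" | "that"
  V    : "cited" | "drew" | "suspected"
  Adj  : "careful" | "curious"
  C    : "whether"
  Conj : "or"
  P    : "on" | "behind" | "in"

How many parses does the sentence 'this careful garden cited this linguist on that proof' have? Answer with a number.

2

The two bracketings:
[S [NP [Det this] [AP [Adj careful]] [N garden]] [VP [V cited] [NP [NP [Det this] [N linguist]] [PP [P on] [NP [Det that] [N proof]]]]]]
[S [NP [Det this] [AP [Adj careful]] [N garden]] [VP [VP [V cited] [NP [Det this] [N linguist]]] [PP [P on] [NP [Det that] [N proof]]]]]
The difference turns on whether NP → NP PP is used at the relevant span, versus an alternative expansion of NP.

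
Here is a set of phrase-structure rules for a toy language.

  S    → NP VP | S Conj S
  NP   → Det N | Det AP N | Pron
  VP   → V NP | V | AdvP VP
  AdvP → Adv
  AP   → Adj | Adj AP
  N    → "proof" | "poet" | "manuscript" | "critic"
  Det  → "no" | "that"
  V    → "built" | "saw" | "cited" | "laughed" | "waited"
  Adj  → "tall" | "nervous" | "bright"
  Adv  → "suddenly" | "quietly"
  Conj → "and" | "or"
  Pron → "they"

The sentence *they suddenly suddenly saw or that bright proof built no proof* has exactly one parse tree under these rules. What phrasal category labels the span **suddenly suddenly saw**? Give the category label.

[S [S [NP [Pron they]] [VP [AdvP [Adv suddenly]] [VP [AdvP [Adv suddenly]] [VP [V saw]]]]] [Conj or] [S [NP [Det that] [AP [Adj bright]] [N proof]] [VP [V built] [NP [Det no] [N proof]]]]]
The span 'suddenly suddenly saw' is the VP node built by VP → AdvP VP.

VP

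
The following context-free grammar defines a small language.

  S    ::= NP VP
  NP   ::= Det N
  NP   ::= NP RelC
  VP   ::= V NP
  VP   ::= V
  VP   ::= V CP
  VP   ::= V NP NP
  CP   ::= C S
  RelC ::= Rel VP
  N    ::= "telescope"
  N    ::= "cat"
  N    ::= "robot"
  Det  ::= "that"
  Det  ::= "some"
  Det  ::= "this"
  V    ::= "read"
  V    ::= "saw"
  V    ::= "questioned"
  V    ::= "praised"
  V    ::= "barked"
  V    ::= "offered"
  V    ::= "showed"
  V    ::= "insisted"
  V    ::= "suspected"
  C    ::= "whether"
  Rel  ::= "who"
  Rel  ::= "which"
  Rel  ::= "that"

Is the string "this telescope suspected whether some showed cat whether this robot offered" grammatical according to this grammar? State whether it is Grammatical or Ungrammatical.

Ungrammatical

A Det word can never sit immediately before a V word in any string this grammar generates, so the substring 'some showed' rules out a derivation.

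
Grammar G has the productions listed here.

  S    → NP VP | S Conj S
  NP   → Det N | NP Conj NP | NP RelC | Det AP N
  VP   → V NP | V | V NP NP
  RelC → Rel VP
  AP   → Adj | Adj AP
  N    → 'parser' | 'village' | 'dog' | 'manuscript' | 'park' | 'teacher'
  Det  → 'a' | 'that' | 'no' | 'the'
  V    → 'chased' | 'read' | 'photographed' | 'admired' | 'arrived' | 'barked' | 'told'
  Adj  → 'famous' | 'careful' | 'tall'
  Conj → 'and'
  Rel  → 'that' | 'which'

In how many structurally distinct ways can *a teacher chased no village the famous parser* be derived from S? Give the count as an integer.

1

[S [NP [Det a] [N teacher]] [VP [V chased] [NP [Det no] [N village]] [NP [Det the] [AP [Adj famous]] [N parser]]]]
No rule offers an alternative attachment or grouping for any span, so this is the only derivation.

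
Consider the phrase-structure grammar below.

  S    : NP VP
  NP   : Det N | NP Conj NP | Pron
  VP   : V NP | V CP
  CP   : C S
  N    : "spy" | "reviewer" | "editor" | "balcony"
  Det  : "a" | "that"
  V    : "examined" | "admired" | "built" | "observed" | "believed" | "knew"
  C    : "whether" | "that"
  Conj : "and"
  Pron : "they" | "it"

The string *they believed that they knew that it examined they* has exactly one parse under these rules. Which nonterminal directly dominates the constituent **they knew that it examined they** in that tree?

[S [NP [Pron they]] [VP [V believed] [CP [C that] [S [NP [Pron they]] [VP [V knew] [CP [C that] [S [NP [Pron it]] [VP [V examined] [NP [Pron they]]]]]]]]]]
The span 'they knew that it examined they' is the S node built by S → NP VP.
Its mother is the CP built by CP → C S.

CP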